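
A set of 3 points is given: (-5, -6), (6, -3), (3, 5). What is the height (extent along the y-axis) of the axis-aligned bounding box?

11

max y = 5, min y = -6, so height = 11.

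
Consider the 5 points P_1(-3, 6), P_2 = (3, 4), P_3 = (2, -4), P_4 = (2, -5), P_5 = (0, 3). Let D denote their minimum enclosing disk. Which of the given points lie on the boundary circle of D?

P_1, P_4

By Welzl's lemma the MEC is supported by two points (diametrically opposite) or three points (on a circumcircle).
The farthest pair is P_1–P_4 with squared distance 146. The circle on this segment as diameter has centre (-0.5, 0.5) and r² = 146/4 = 36.5.
Check P_2: distance² to centre = 24.5 ≤ 36.5, so it lies inside.
All remaining points lie in this disk, and no smaller disk contains both endpoints, so this is the minimum enclosing circle.
The points at distance exactly r from the centre are P_1, P_4 — 2 points.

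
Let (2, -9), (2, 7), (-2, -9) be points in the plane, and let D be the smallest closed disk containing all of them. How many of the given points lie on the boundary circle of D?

Call the three points A, B, C in the order given.
Side lengths²: AB² = 256, AC² = 16, BC² = 272.
Since BC² = 272 ≥ 256 + 16 = 272, the angle opposite BC is not acute, so the smallest enclosing circle has BC as diameter.
Centre = midpoint of BC = (0, -1), r² = 272/4 = 68.
The points at distance exactly r from the centre are (2, -9), (2, 7), (-2, -9) — 3 points.

3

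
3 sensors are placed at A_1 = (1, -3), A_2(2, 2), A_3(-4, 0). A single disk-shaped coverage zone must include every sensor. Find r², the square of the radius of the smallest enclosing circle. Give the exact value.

1105/98

Side lengths²: A_1A_2² = 26, A_1A_3² = 34, A_2A_3² = 40.
Since A_2A_3² = 40 < 34 + 26 = 60, the triangle is acute, so the smallest enclosing circle is the circumcircle.
Circumcentre = (-9/14, -1/14), r² = 1105/98.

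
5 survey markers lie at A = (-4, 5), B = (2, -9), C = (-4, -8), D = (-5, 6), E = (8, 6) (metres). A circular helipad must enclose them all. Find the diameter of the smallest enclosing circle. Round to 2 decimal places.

18.49

A smallest enclosing disk is always determined by at most three of the input points on its boundary.
The minimum enclosing circle is determined by three boundary points: C, D, E.
Their circumcentre is (1.5, -4/7) with r² = 16745/196.
The farthest remaining point B is at distance² 13973/196 ≤ 16745/196.
Diameter = 2r = 2√(16745/196) ≈ 18.49.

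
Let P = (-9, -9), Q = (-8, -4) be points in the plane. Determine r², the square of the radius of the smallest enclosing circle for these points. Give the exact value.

6.5

The smallest circle enclosing two points has them as diameter endpoints.
Centre = midpoint = (-8.5, -6.5); r² = |PQ|²/4 = 26/4 = 6.5.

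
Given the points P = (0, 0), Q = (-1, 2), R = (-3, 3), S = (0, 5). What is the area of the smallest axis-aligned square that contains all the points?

25

The bounding box has width 3 and height 5.
An axis-aligned square enclosing the set must have side ≥ max(width, height).
So the minimum side is max(3, 5) = 5.
Area = 5² = 25.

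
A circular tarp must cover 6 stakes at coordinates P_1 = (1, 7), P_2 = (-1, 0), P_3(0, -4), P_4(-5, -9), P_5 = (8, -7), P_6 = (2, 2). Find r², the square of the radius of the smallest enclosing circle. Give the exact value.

The minimum enclosing circle is determined by three boundary points: P_1, P_4, P_5.
Their circumcentre is (4/7, -55/28) with r² = 63145/784.
The farthest remaining point P_6 is at distance² 13921/784 ≤ 63145/784.

63145/784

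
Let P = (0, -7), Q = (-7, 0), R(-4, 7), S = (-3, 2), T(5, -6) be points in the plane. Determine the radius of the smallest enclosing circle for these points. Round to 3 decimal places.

7.906

The minimum enclosing circle of a finite set is fixed by two of the points (as a diameter) or three (as a circumcircle).
The farthest pair is R–T with squared distance 250. The circle on this segment as diameter has centre (0.5, 0.5) and r² = 250/4 = 62.5.
Check P: distance² to centre = 56.5 ≤ 62.5, so it lies inside.
All remaining points lie in this disk, and no smaller disk contains both endpoints, so this is the minimum enclosing circle.
r = √(62.5) ≈ 7.906.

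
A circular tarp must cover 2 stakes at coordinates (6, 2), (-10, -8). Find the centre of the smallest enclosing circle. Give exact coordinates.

The smallest circle enclosing two points has them as diameter endpoints.
Centre = midpoint = (-2, -3); r² = |(6, 2)−(-10, -8)|²/4 = 356/4 = 89.
Centre = (-2, -3).

(-2, -3)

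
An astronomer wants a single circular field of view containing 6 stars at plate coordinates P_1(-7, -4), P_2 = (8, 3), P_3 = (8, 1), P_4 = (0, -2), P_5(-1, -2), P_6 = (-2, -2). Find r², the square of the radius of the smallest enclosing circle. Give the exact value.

68.5

The minimum enclosing circle of a finite set is fixed by two of the points (as a diameter) or three (as a circumcircle).
The farthest pair is P_1–P_2 with squared distance 274. The circle on this segment as diameter has centre (0.5, -0.5) and r² = 274/4 = 68.5.
Check P_3: distance² to centre = 58.5 ≤ 68.5, so it lies inside.
All remaining points lie in this disk, and no smaller disk contains both endpoints, so this is the minimum enclosing circle.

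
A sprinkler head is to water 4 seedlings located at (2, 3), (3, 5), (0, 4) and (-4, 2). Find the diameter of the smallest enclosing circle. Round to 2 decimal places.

7.62

A smallest enclosing disk is always determined by at most three of the input points on its boundary.
The farthest pair is (3, 5)–(-4, 2) with squared distance 58. The circle on this segment as diameter has centre (-0.5, 3.5) and r² = 58/4 = 14.5.
Check (2, 3): distance² to centre = 6.5 ≤ 14.5, so it lies inside.
All remaining points lie in this disk, and no smaller disk contains both endpoints, so this is the minimum enclosing circle.
Diameter = 2r = 2√(14.5) ≈ 7.62.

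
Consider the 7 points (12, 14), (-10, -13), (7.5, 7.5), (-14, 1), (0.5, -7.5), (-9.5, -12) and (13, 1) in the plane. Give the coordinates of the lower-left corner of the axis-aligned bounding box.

x-range [-14, 13], y-range [-13, 14].
The lower-left corner is (-14, -13).

(-14, -13)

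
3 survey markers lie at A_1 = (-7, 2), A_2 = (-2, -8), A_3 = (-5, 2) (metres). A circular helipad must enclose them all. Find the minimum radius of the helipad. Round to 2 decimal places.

5.59

Side lengths²: A_1A_2² = 125, A_1A_3² = 4, A_2A_3² = 109.
Since A_1A_2² = 125 ≥ 109 + 4 = 113, the angle opposite A_1A_2 is not acute, so the smallest enclosing circle has A_1A_2 as diameter.
Centre = midpoint of A_1A_2 = (-4.5, -3), r² = 125/4 = 31.25.
r = √(31.25) ≈ 5.59.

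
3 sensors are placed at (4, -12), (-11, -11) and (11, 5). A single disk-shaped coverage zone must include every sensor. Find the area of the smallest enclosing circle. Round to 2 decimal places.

Call the three points A, B, C in the order given.
Side lengths²: AB² = 226, AC² = 338, BC² = 740.
Since BC² = 740 ≥ 338 + 226 = 564, the angle opposite BC is not acute, so the smallest enclosing circle has BC as diameter.
Centre = midpoint of BC = (0, -3), r² = 740/4 = 185.
Area = π·r² = π·185 ≈ 581.19.

581.19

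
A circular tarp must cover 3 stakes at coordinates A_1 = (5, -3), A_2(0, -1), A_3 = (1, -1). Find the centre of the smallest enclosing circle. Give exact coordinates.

(2.5, -2)

Side lengths²: A_1A_2² = 29, A_1A_3² = 20, A_2A_3² = 1.
Since A_1A_2² = 29 ≥ 20 + 1 = 21, the angle opposite A_1A_2 is not acute, so the smallest enclosing circle has A_1A_2 as diameter.
Centre = midpoint of A_1A_2 = (2.5, -2), r² = 29/4 = 7.25.
Centre = (2.5, -2).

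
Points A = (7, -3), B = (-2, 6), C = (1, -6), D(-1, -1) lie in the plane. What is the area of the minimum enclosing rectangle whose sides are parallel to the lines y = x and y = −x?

81

In coordinates u = x + y, v = x − y the rectangle is axis-aligned; the map (x,y)→(u,v) scales areas by 2.
u-values: 4, 4, -5, -2; range = 4 − (-5) = 9.
v-values: 10, -8, 7, 0; range = 10 − (-8) = 18.
Area = (9 × 18) / 2 = 81.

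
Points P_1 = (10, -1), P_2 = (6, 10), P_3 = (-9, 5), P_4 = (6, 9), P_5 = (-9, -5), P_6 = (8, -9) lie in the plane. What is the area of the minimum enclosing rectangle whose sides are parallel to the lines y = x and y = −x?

465

In coordinates u = x + y, v = x − y the rectangle is axis-aligned; the map (x,y)→(u,v) scales areas by 2.
u-values: 9, 16, -4, 15, -14, -1; range = 16 − (-14) = 30.
v-values: 11, -4, -14, -3, -4, 17; range = 17 − (-14) = 31.
Area = (30 × 31) / 2 = 465.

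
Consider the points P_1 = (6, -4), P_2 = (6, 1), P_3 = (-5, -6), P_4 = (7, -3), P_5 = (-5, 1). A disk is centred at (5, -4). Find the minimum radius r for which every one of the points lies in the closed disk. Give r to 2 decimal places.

11.18

The required radius is the distance from (5, -4) to the farthest point.
Squared distances: 1, 26, 104, 5, 125.
Maximum is 125, attained at P_5.
r = √125 ≈ 11.18.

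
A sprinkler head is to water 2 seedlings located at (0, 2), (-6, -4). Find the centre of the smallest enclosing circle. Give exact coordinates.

(-3, -1)

The smallest circle enclosing two points has them as diameter endpoints.
Centre = midpoint = (-3, -1); r² = |(0, 2)−(-6, -4)|²/4 = 72/4 = 18.
Centre = (-3, -1).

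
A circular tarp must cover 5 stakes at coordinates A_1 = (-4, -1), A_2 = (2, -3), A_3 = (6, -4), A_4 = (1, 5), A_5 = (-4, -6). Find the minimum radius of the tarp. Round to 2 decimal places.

A smallest enclosing disk is always determined by at most three of the input points on its boundary.
The minimum enclosing circle is determined by three boundary points: A_3, A_4, A_5.
Their circumcentre is (0.26, -1.3) with r² = 40.2376.
The farthest remaining point A_1 is at distance² 18.2376 ≤ 40.2376.
r = √(40.2376) ≈ 6.34.

6.34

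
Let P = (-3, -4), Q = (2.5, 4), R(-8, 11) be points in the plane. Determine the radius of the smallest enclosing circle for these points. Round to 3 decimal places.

7.907

Side lengths²: PQ² = 94.25, PR² = 250, QR² = 159.25.
Since PR² = 250 < 159.25 + 94.25 = 253.5, the triangle is acute, so the smallest enclosing circle is the circumcircle.
Circumcentre = (-151/28, 99/28), r² = 24505/392.
r = √(24505/392) ≈ 7.907.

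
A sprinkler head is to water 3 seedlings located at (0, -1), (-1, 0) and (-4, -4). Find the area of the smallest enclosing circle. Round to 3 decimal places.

Call the three points A, B, C in the order given.
Side lengths²: AB² = 2, AC² = 25, BC² = 25.
Since BC² = 25 < 25 + 2 = 27, the triangle is acute, so the smallest enclosing circle is the circumcircle.
Circumcentre = (-31/14, -31/14), r² = 625/98.
Area = π·r² = π·625/98 ≈ 20.036.

20.036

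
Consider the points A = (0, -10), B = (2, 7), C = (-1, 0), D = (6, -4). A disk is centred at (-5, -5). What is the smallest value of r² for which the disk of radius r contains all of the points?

The required radius is the distance from (-5, -5) to the farthest point.
Squared distances: 50, 193, 41, 122.
Maximum is 193, attained at B.

193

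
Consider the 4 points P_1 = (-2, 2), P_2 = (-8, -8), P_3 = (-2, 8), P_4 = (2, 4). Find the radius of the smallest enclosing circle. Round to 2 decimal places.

The minimum enclosing circle of a finite set is fixed by two of the points (as a diameter) or three (as a circumcircle).
The farthest pair is P_2–P_3 with squared distance 292. The circle on this segment as diameter has centre (-5, 0) and r² = 292/4 = 73.
Check P_1: distance² to centre = 13 ≤ 73, so it lies inside.
All remaining points lie in this disk, and no smaller disk contains both endpoints, so this is the minimum enclosing circle.
r = √73 ≈ 8.54.

8.54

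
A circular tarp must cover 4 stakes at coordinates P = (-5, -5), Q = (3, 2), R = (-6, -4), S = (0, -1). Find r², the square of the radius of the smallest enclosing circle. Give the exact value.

A smallest enclosing disk is always determined by at most three of the input points on its boundary.
The farthest pair is Q–R with squared distance 117. The circle on this segment as diameter has centre (-1.5, -1) and r² = 117/4 = 29.25.
Check P: distance² to centre = 28.25 ≤ 29.25, so it lies inside.
All remaining points lie in this disk, and no smaller disk contains both endpoints, so this is the minimum enclosing circle.

29.25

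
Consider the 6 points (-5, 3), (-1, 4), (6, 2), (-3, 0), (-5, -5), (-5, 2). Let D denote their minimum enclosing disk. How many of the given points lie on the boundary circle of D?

3

A smallest enclosing disk is always determined by at most three of the input points on its boundary.
The minimum enclosing circle is determined by three boundary points: (-5, 3), (6, 2), (-5, -5).
Their circumcentre is (2/11, -1) with r² = 5185/121.
The farthest remaining point (-5, 2) is at distance² 4338/121 ≤ 5185/121.
The points at distance exactly r from the centre are (-5, 3), (6, 2), (-5, -5) — 3 points.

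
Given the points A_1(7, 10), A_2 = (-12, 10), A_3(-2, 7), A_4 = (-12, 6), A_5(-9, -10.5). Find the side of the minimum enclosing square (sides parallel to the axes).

The bounding box has width 19 and height 20.5.
An axis-aligned square enclosing the set must have side ≥ max(width, height).
So the minimum side is max(19, 20.5) = 20.5.

20.5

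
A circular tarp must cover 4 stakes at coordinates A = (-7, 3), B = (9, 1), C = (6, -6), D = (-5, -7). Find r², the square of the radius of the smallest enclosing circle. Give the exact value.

650/9

A smallest enclosing disk is always determined by at most three of the input points on its boundary.
The minimum enclosing circle is determined by three boundary points: A, B, D.
Their circumcentre is (2/3, -2/3) with r² = 650/9.
The farthest remaining point C is at distance² 512/9 ≤ 650/9.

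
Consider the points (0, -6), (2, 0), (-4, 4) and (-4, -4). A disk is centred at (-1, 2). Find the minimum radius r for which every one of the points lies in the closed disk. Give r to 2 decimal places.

The required radius is the distance from (-1, 2) to the farthest point.
Squared distances: 65, 13, 13, 45.
Maximum is 65, attained at (0, -6).
r = √65 ≈ 8.06.

8.06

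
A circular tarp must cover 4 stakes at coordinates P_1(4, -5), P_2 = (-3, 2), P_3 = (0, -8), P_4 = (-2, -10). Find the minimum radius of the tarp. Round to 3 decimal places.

The minimum enclosing circle of a finite set is fixed by two of the points (as a diameter) or three (as a circumcircle).
The minimum enclosing circle is determined by three boundary points: P_1, P_2, P_4.
Their circumcentre is (-43/22, -87/22) with r² = 8845/242.
The farthest remaining point P_3 is at distance² 4885/242 ≤ 8845/242.
r = √(8845/242) ≈ 6.046.

6.046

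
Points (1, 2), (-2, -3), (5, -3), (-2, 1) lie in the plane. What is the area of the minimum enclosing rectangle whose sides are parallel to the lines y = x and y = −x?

In coordinates u = x + y, v = x − y the rectangle is axis-aligned; the map (x,y)→(u,v) scales areas by 2.
u-values: 3, -5, 2, -1; range = 3 − (-5) = 8.
v-values: -1, 1, 8, -3; range = 8 − (-3) = 11.
Area = (8 × 11) / 2 = 44.

44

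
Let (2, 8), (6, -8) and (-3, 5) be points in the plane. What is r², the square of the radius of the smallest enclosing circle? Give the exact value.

Call the three points A, B, C in the order given.
Side lengths²: AB² = 272, AC² = 34, BC² = 250.
Since AB² = 272 < 250 + 34 = 284, the triangle is acute, so the smallest enclosing circle is the circumcircle.
Circumcentre = (80/23, -3/23), r² = 36125/529.

36125/529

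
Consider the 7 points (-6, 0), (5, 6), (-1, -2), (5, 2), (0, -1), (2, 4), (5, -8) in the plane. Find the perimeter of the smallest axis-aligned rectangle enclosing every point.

50

Width = max x − min x = 5 − (-6) = 11.
Height = max y − min y = 6 − (-8) = 14.
Perimeter = 2(11 + 14) = 50.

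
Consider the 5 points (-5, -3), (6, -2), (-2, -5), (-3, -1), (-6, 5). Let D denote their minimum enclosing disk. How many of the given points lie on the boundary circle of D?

2

The farthest pair is (6, -2)–(-6, 5) with squared distance 193. The circle on this segment as diameter has centre (0, 1.5) and r² = 193/4 = 48.25.
Check (-5, -3): distance² to centre = 45.25 ≤ 48.25, so it lies inside.
All remaining points lie in this disk, and no smaller disk contains both endpoints, so this is the minimum enclosing circle.
The points at distance exactly r from the centre are (6, -2), (-6, 5) — 2 points.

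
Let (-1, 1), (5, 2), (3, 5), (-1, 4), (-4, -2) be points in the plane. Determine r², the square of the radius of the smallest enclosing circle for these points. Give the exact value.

By Welzl's lemma the MEC is supported by two points (diametrically opposite) or three points (on a circumcircle).
The minimum enclosing circle is determined by three boundary points: (5, 2), (3, 5), (-4, -2).
Their circumcentre is (0.1, 0.9) with r² = 25.22.
The farthest remaining point (-1, 4) is at distance² 10.82 ≤ 25.22.

25.22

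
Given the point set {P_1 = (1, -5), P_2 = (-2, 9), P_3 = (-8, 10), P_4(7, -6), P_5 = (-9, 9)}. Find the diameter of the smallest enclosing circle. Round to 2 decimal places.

The minimum enclosing circle of a finite set is fixed by two of the points (as a diameter) or three (as a circumcircle).
The minimum enclosing circle is determined by three boundary points: P_3, P_4, P_5.
Their circumcentre is (-47/62, 109/62) with r² = 231361/1922.
The farthest remaining point P_2 is at distance² 103765/1922 ≤ 231361/1922.
Diameter = 2r = 2√(231361/1922) ≈ 21.94.

21.94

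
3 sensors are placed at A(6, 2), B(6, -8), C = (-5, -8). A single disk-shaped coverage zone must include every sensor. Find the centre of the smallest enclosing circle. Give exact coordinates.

Side lengths²: AB² = 100, AC² = 221, BC² = 121.
Since AC² = 221 ≥ 121 + 100 = 221, the angle opposite AC is not acute, so the smallest enclosing circle has AC as diameter.
Centre = midpoint of AC = (0.5, -3), r² = 221/4 = 55.25.
Centre = (0.5, -3).

(0.5, -3)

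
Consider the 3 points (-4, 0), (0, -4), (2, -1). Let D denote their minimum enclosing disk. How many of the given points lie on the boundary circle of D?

3

Call the three points A, B, C in the order given.
Side lengths²: AB² = 32, AC² = 37, BC² = 13.
Since AC² = 37 < 32 + 13 = 45, the triangle is acute, so the smallest enclosing circle is the circumcircle.
Circumcentre = (-1.1, -1.1), r² = 9.62.
The points at distance exactly r from the centre are (-4, 0), (0, -4), (2, -1) — 3 points.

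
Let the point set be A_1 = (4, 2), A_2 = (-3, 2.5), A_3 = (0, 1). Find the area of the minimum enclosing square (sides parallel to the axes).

49

The bounding box has width 7 and height 1.5.
An axis-aligned square enclosing the set must have side ≥ max(width, height).
So the minimum side is max(7, 1.5) = 7.
Area = 7² = 49.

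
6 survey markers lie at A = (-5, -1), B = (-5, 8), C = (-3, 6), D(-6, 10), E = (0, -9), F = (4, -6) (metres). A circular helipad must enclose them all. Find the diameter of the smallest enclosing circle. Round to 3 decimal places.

19.925

The farthest pair is D–E with squared distance 397. The circle on this segment as diameter has centre (-3, 0.5) and r² = 397/4 = 99.25.
Check A: distance² to centre = 6.25 ≤ 99.25, so it lies inside.
All remaining points lie in this disk, and no smaller disk contains both endpoints, so this is the minimum enclosing circle.
Diameter = 2r = 2√(99.25) ≈ 19.925.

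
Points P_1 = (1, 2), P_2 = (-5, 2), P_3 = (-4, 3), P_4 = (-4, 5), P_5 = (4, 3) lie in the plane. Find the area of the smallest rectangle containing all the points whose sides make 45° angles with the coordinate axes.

In coordinates u = x + y, v = x − y the rectangle is axis-aligned; the map (x,y)→(u,v) scales areas by 2.
u-values: 3, -3, -1, 1, 7; range = 7 − (-3) = 10.
v-values: -1, -7, -7, -9, 1; range = 1 − (-9) = 10.
Area = (10 × 10) / 2 = 50.

50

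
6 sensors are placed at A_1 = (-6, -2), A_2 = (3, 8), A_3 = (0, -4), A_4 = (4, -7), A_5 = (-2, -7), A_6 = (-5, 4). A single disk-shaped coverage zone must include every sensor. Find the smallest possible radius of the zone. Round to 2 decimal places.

7.92

The minimum enclosing circle of a finite set is fixed by two of the points (as a diameter) or three (as a circumcircle).
The minimum enclosing circle is determined by three boundary points: A_2, A_4, A_5.
Their circumcentre is (1, 1/3) with r² = 565/9.
The farthest remaining point A_1 is at distance² 490/9 ≤ 565/9.
r = √(565/9) ≈ 7.92.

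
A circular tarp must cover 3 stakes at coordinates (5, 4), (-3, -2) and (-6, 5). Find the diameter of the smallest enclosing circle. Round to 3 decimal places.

Call the three points A, B, C in the order given.
Side lengths²: AB² = 100, AC² = 122, BC² = 58.
Since AC² = 122 < 100 + 58 = 158, the triangle is acute, so the smallest enclosing circle is the circumcircle.
Circumcentre = (-23/37, 117/37), r² = 44225/1369.
Diameter = 2r = 2√(44225/1369) ≈ 11.367.

11.367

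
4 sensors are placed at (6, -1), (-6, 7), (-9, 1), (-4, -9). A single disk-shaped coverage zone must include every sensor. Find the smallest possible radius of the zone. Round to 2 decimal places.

8.46

The minimum enclosing circle is determined by three boundary points: (6, -1), (-6, 7), (-4, -9).
Their circumcentre is (-27/11, -15/22) with r² = 34645/484.
The farthest remaining point (-9, 1) is at distance² 22105/484 ≤ 34645/484.
r = √(34645/484) ≈ 8.46.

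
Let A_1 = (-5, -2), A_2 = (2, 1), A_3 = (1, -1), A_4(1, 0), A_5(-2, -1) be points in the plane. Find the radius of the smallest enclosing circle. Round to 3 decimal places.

3.808

The farthest pair is A_1–A_2 with squared distance 58. The circle on this segment as diameter has centre (-1.5, -0.5) and r² = 58/4 = 14.5.
Check A_3: distance² to centre = 6.5 ≤ 14.5, so it lies inside.
All remaining points lie in this disk, and no smaller disk contains both endpoints, so this is the minimum enclosing circle.
r = √(14.5) ≈ 3.808.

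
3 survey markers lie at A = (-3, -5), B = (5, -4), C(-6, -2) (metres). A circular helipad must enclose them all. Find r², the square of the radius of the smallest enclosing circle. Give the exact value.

31.25

Side lengths²: AB² = 65, AC² = 18, BC² = 125.
Since BC² = 125 ≥ 65 + 18 = 83, the angle opposite BC is not acute, so the smallest enclosing circle has BC as diameter.
Centre = midpoint of BC = (-0.5, -3), r² = 125/4 = 31.25.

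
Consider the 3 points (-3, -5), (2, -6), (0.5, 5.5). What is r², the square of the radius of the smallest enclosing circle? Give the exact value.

34.150390625

Call the three points A, B, C in the order given.
Side lengths²: AB² = 26, AC² = 122.5, BC² = 134.5.
Since BC² = 134.5 < 122.5 + 26 = 148.5, the triangle is acute, so the smallest enclosing circle is the circumcircle.
Circumcentre = (0.53125, -0.34375), r² = 34.150390625.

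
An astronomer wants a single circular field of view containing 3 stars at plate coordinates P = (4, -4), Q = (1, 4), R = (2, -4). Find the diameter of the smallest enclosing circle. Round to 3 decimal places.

Side lengths²: PQ² = 73, PR² = 4, QR² = 65.
Since PQ² = 73 ≥ 65 + 4 = 69, the angle opposite PQ is not acute, so the smallest enclosing circle has PQ as diameter.
Centre = midpoint of PQ = (2.5, 0), r² = 73/4 = 18.25.
Diameter = 2r = 2√(18.25) ≈ 8.544.

8.544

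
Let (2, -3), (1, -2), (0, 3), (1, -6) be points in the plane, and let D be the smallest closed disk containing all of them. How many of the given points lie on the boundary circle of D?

2

The minimum enclosing circle of a finite set is fixed by two of the points (as a diameter) or three (as a circumcircle).
The farthest pair is (0, 3)–(1, -6) with squared distance 82. The circle on this segment as diameter has centre (0.5, -1.5) and r² = 82/4 = 20.5.
Check (2, -3): distance² to centre = 4.5 ≤ 20.5, so it lies inside.
All remaining points lie in this disk, and no smaller disk contains both endpoints, so this is the minimum enclosing circle.
The points at distance exactly r from the centre are (0, 3), (1, -6) — 2 points.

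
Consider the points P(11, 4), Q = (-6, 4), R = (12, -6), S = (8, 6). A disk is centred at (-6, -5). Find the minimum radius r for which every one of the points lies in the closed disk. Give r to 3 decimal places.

19.235

The required radius is the distance from (-6, -5) to the farthest point.
Squared distances: 370, 81, 325, 317.
Maximum is 370, attained at P.
r = √370 ≈ 19.235.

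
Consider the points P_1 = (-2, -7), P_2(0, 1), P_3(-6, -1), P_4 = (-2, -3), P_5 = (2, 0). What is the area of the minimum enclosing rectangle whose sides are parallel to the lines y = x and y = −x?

In coordinates u = x + y, v = x − y the rectangle is axis-aligned; the map (x,y)→(u,v) scales areas by 2.
u-values: -9, 1, -7, -5, 2; range = 2 − (-9) = 11.
v-values: 5, -1, -5, 1, 2; range = 5 − (-5) = 10.
Area = (11 × 10) / 2 = 55.

55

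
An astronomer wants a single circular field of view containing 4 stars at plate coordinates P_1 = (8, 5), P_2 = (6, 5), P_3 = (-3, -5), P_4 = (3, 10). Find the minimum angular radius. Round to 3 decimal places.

A smallest enclosing disk is always determined by at most three of the input points on its boundary.
The minimum enclosing circle is determined by three boundary points: P_1, P_3, P_4.
Their circumcentre is (5/14, 33/14) with r² = 6409/98.
The farthest remaining point P_2 is at distance² 3805/98 ≤ 6409/98.
r = √(6409/98) ≈ 8.087.

8.087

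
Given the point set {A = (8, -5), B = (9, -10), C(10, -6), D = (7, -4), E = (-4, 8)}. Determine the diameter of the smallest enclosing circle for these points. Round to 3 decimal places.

22.204

The farthest pair is B–E with squared distance 493. The circle on this segment as diameter has centre (2.5, -1) and r² = 493/4 = 123.25.
Check A: distance² to centre = 46.25 ≤ 123.25, so it lies inside.
All remaining points lie in this disk, and no smaller disk contains both endpoints, so this is the minimum enclosing circle.
Diameter = 2r = 2√(123.25) ≈ 22.204.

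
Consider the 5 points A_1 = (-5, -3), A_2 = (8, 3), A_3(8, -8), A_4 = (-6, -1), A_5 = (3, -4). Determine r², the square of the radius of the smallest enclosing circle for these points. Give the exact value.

The minimum enclosing circle is determined by three boundary points: A_2, A_3, A_4.
Their circumcentre is (2, -2.5) with r² = 66.25.
The farthest remaining point A_1 is at distance² 49.25 ≤ 66.25.

66.25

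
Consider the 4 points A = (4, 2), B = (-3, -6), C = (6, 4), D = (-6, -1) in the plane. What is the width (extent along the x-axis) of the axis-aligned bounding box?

12

max x = 6, min x = -6, so width = 12.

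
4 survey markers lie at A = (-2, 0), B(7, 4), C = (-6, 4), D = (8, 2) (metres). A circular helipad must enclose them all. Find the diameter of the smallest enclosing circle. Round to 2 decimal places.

14.14

The farthest pair is C–D with squared distance 200. The circle on this segment as diameter has centre (1, 3) and r² = 200/4 = 50.
Check A: distance² to centre = 18 ≤ 50, so it lies inside.
All remaining points lie in this disk, and no smaller disk contains both endpoints, so this is the minimum enclosing circle.
Diameter = 2r = 2√50 ≈ 14.14.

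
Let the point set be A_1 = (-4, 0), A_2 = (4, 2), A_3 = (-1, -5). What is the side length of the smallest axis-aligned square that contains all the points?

The bounding box has width 8 and height 7.
An axis-aligned square enclosing the set must have side ≥ max(width, height).
So the minimum side is max(8, 7) = 8.

8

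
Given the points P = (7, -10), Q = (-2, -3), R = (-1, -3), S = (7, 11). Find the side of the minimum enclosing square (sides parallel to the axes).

21

The bounding box has width 9 and height 21.
An axis-aligned square enclosing the set must have side ≥ max(width, height).
So the minimum side is max(9, 21) = 21.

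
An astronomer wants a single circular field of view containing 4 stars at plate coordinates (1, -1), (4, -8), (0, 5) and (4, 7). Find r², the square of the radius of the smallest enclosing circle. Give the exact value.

56.25

By Welzl's lemma the MEC is supported by two points (diametrically opposite) or three points (on a circumcircle).
The farthest pair is (4, -8)–(4, 7) with squared distance 225. The circle on this segment as diameter has centre (4, -0.5) and r² = 225/4 = 56.25.
Check (1, -1): distance² to centre = 9.25 ≤ 56.25, so it lies inside.
All remaining points lie in this disk, and no smaller disk contains both endpoints, so this is the minimum enclosing circle.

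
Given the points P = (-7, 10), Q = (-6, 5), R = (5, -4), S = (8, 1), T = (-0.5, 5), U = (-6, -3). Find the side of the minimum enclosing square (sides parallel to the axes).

The bounding box has width 15 and height 14.
An axis-aligned square enclosing the set must have side ≥ max(width, height).
So the minimum side is max(15, 14) = 15.

15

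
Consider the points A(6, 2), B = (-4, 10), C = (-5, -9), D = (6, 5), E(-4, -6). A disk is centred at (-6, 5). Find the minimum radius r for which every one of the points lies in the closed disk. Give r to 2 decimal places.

14.04

The required radius is the distance from (-6, 5) to the farthest point.
Squared distances: 153, 29, 197, 144, 125.
Maximum is 197, attained at C.
r = √197 ≈ 14.04.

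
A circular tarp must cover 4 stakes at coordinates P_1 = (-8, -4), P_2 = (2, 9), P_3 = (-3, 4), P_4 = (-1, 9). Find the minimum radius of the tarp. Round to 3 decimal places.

8.201

The farthest pair is P_1–P_2 with squared distance 269. The circle on this segment as diameter has centre (-3, 2.5) and r² = 269/4 = 67.25.
Check P_3: distance² to centre = 2.25 ≤ 67.25, so it lies inside.
All remaining points lie in this disk, and no smaller disk contains both endpoints, so this is the minimum enclosing circle.
r = √(67.25) ≈ 8.201.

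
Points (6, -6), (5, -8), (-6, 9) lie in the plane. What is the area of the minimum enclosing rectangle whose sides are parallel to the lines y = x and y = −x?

84

In coordinates u = x + y, v = x − y the rectangle is axis-aligned; the map (x,y)→(u,v) scales areas by 2.
u-values: 0, -3, 3; range = 3 − (-3) = 6.
v-values: 12, 13, -15; range = 13 − (-15) = 28.
Area = (6 × 28) / 2 = 84.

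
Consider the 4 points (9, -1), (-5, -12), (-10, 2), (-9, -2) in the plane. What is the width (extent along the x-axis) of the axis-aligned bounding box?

max x = 9, min x = -10, so width = 19.

19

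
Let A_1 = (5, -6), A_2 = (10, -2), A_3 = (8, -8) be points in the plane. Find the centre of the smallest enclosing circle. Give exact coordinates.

(177/22, -103/22)

Side lengths²: A_1A_2² = 41, A_1A_3² = 13, A_2A_3² = 40.
Since A_1A_2² = 41 < 40 + 13 = 53, the triangle is acute, so the smallest enclosing circle is the circumcircle.
Circumcentre = (177/22, -103/22), r² = 2665/242.
Centre = (177/22, -103/22).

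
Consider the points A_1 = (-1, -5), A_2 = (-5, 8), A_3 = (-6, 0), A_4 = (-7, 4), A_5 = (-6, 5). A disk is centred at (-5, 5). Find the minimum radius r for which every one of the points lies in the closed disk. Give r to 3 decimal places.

The required radius is the distance from (-5, 5) to the farthest point.
Squared distances: 116, 9, 26, 5, 1.
Maximum is 116, attained at A_1.
r = √116 ≈ 10.770.

10.770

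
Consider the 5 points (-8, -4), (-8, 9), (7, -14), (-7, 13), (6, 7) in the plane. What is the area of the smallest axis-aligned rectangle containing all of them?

x ranges over [-8, 7], width 15.
y ranges over [-14, 13], height 27.
Area = 15 × 27 = 405.

405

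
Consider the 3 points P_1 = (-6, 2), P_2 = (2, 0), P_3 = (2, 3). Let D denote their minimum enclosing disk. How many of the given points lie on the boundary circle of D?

3

Side lengths²: P_1P_2² = 68, P_1P_3² = 65, P_2P_3² = 9.
Since P_1P_2² = 68 < 65 + 9 = 74, the triangle is acute, so the smallest enclosing circle is the circumcircle.
Circumcentre = (-1.875, 1.5), r² = 17.265625.
The points at distance exactly r from the centre are P_1, P_2, P_3 — 3 points.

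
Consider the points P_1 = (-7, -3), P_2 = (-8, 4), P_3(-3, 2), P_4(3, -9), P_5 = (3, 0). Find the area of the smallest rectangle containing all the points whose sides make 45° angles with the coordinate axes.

156

In coordinates u = x + y, v = x − y the rectangle is axis-aligned; the map (x,y)→(u,v) scales areas by 2.
u-values: -10, -4, -1, -6, 3; range = 3 − (-10) = 13.
v-values: -4, -12, -5, 12, 3; range = 12 − (-12) = 24.
Area = (13 × 24) / 2 = 156.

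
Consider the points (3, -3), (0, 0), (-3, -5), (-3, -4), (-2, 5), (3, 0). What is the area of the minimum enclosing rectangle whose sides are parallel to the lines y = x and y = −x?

71.5

In coordinates u = x + y, v = x − y the rectangle is axis-aligned; the map (x,y)→(u,v) scales areas by 2.
u-values: 0, 0, -8, -7, 3, 3; range = 3 − (-8) = 11.
v-values: 6, 0, 2, 1, -7, 3; range = 6 − (-7) = 13.
Area = (11 × 13) / 2 = 71.5.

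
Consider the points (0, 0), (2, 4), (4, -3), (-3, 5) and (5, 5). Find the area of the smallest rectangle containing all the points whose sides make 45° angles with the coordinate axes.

In coordinates u = x + y, v = x − y the rectangle is axis-aligned; the map (x,y)→(u,v) scales areas by 2.
u-values: 0, 6, 1, 2, 10; range = 10 − 0 = 10.
v-values: 0, -2, 7, -8, 0; range = 7 − (-8) = 15.
Area = (10 × 15) / 2 = 75.

75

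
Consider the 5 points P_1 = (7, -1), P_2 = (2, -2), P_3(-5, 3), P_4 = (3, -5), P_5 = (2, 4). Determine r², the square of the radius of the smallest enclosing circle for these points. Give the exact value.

40

The farthest pair is P_1–P_3 with squared distance 160. The circle on this segment as diameter has centre (1, 1) and r² = 160/4 = 40.
Check P_2: distance² to centre = 10 ≤ 40, so it lies inside.
All remaining points lie in this disk, and no smaller disk contains both endpoints, so this is the minimum enclosing circle.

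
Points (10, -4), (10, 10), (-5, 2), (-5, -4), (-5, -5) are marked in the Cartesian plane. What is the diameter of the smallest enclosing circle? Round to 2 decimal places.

By Welzl's lemma the MEC is supported by two points (diametrically opposite) or three points (on a circumcircle).
The farthest pair is (10, 10)–(-5, -5) with squared distance 450. The circle on this segment as diameter has centre (2.5, 2.5) and r² = 450/4 = 112.5.
Check (10, -4): distance² to centre = 98.5 ≤ 112.5, so it lies inside.
All remaining points lie in this disk, and no smaller disk contains both endpoints, so this is the minimum enclosing circle.
Diameter = 2r = 2√(112.5) ≈ 21.21.

21.21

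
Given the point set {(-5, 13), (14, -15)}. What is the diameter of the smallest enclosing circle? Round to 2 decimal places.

33.84

The smallest circle enclosing two points has them as diameter endpoints.
Centre = midpoint = (4.5, -1); r² = |(-5, 13)−(14, -15)|²/4 = 1145/4 = 286.25.
Diameter = 2r = 2√(286.25) ≈ 33.84.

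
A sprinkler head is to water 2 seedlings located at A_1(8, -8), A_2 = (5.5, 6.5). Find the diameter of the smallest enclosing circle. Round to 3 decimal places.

14.714

The smallest circle enclosing two points has them as diameter endpoints.
Centre = midpoint = (6.75, -0.75); r² = |A_1A_2|²/4 = 216.5/4 = 54.125.
Diameter = 2r = 2√(54.125) ≈ 14.714.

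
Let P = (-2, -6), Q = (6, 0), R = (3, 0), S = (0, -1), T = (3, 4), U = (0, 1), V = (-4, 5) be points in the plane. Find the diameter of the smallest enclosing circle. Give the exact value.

The minimum enclosing circle is determined by three boundary points: P, Q, V.
Their circumcentre is (-0.25, 0) with r² = 39.0625.
The farthest remaining point T is at distance² 26.5625 ≤ 39.0625.
Diameter = 2r = 2√(39.0625) = 12.5.

12.5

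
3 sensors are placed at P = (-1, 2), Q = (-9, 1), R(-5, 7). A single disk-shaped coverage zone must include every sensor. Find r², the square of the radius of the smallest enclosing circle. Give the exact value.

34645/1936

Side lengths²: PQ² = 65, PR² = 41, QR² = 52.
Since PQ² = 65 < 52 + 41 = 93, the triangle is acute, so the smallest enclosing circle is the circumcircle.
Circumcentre = (-227/44, 61/22), r² = 34645/1936.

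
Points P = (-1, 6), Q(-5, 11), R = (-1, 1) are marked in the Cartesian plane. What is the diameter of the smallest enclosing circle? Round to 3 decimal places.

10.770

Side lengths²: PQ² = 41, PR² = 25, QR² = 116.
Since QR² = 116 ≥ 41 + 25 = 66, the angle opposite QR is not acute, so the smallest enclosing circle has QR as diameter.
Centre = midpoint of QR = (-3, 6), r² = 116/4 = 29.
Diameter = 2r = 2√29 ≈ 10.770.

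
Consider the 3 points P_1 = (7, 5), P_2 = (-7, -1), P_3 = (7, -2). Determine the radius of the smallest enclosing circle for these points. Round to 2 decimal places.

7.64

Side lengths²: P_1P_2² = 232, P_1P_3² = 49, P_2P_3² = 197.
Since P_1P_2² = 232 < 197 + 49 = 246, the triangle is acute, so the smallest enclosing circle is the circumcircle.
Circumcentre = (3/14, 1.5), r² = 5713/98.
r = √(5713/98) ≈ 7.64.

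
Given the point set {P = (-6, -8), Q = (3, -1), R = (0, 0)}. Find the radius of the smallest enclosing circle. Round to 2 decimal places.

Side lengths²: PQ² = 130, PR² = 100, QR² = 10.
Since PQ² = 130 ≥ 100 + 10 = 110, the angle opposite PQ is not acute, so the smallest enclosing circle has PQ as diameter.
Centre = midpoint of PQ = (-1.5, -4.5), r² = 130/4 = 32.5.
r = √(32.5) ≈ 5.70.

5.70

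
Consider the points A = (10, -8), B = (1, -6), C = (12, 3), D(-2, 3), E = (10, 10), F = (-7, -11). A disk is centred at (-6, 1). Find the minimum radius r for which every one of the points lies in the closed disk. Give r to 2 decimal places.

The required radius is the distance from (-6, 1) to the farthest point.
Squared distances: 337, 98, 328, 20, 337, 145.
Maximum is 337, attained at A.
r = √337 ≈ 18.36.

18.36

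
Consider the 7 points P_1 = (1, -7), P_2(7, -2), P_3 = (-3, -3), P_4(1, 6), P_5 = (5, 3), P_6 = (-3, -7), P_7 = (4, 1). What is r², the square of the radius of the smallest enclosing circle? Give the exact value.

23125/484

By Welzl's lemma the MEC is supported by two points (diametrically opposite) or three points (on a circumcircle).
The minimum enclosing circle is determined by three boundary points: P_2, P_4, P_6.
Their circumcentre is (2/11, -19/22) with r² = 23125/484.
The farthest remaining point P_1 is at distance² 18549/484 ≤ 23125/484.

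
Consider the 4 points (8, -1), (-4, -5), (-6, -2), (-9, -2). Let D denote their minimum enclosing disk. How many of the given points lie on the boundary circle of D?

2

By Welzl's lemma the MEC is supported by two points (diametrically opposite) or three points (on a circumcircle).
The farthest pair is (8, -1)–(-9, -2) with squared distance 290. The circle on this segment as diameter has centre (-0.5, -1.5) and r² = 290/4 = 72.5.
Check (-4, -5): distance² to centre = 24.5 ≤ 72.5, so it lies inside.
All remaining points lie in this disk, and no smaller disk contains both endpoints, so this is the minimum enclosing circle.
The points at distance exactly r from the centre are (8, -1), (-9, -2) — 2 points.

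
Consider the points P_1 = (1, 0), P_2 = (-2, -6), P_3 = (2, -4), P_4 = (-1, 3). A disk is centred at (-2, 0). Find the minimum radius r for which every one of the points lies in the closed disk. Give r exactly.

The required radius is the distance from (-2, 0) to the farthest point.
Squared distances: 9, 36, 32, 10.
Maximum is 36, attained at P_2.
r = √36 = 6.

6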